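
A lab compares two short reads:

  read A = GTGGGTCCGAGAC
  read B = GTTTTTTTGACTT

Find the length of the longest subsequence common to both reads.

6

One common subsequence of length 6: G at read A[1]=read B[1] → T at read A[2]=read B[7] → T at read A[6]=read B[8] → G at read A[11]=read B[9] → A at read A[12]=read B[10] → C at read A[13]=read B[11]. Since dp[13][13] = 6, nothing longer is possible.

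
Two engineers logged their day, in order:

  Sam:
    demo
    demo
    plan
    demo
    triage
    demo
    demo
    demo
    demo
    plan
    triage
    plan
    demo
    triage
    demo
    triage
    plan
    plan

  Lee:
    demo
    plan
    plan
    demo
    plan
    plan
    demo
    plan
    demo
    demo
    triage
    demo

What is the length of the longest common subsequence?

8

Match demo (Sam #1, Lee #1), demo (Sam #2, Lee #4), plan (Sam #3, Lee #6), demo (Sam #4, Lee #7), demo (Sam #9, Lee #9), demo (Sam #13, Lee #10), triage (Sam #14, Lee #11), demo (Sam #15, Lee #12) — 8 tasks in the same relative order in both. The LCS DP gives dp[18][12] = 8, so this is optimal.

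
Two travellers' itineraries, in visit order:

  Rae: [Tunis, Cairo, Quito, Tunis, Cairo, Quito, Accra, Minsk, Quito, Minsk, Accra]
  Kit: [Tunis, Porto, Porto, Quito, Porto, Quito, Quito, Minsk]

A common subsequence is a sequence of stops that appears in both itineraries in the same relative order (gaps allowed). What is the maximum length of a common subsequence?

Pick Tunis [1,1] → Quito [3,4] → Quito [6,6] → Quito [9,7] → Minsk [10,8]; all 5 stops appear in both, in order, and the DP table's final entry dp[11][8] is also 5, so no common subsequence is longer.

5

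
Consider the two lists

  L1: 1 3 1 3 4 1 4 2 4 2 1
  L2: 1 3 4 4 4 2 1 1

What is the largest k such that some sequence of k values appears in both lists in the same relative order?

Let dp[i][j] be the LCS length of the first i values of L1 and the first j values of L2. dp[i][j] = dp[i-1][j-1]+1 when the i-th and j-th values match, else max(dp[i-1][j], dp[i][j-1]).
    ·  1  3  4  4  4  2  1  1
 ·  0  0  0  0  0  0  0  0  0
 1  0  1  1  1  1  1  1  1  1
 3  0  1  2  2  2  2  2  2  2
 1  0  1  2  2  2  2  2  3  3
 3  0  1  2  2  2  2  2  3  3
 4  0  1  2  3  3  3  3  3  3
 1  0  1  2  3  3  3  3  4  4
 4  0  1  2  3  4  4  4  4  4
 2  0  1  2  3  4  4  5  5  5
 4  0  1  2  3  4  5  5  5  5
 2  0  1  2  3  4  5  6  6  6
 1  0  1  2  3  4  5  6  7  7
dp[11][8] = 7. One LCS (by backtracking along matches): 1, 3, 4, 4, 4, 2, 1.

7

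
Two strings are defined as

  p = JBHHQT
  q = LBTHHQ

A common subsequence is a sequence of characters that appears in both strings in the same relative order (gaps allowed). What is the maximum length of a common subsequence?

Let dp[i][j] be the LCS length of the first i characters of p and the first j characters of q. dp[i][j] = dp[i-1][j-1]+1 when the i-th and j-th characters match, else max(dp[i-1][j], dp[i][j-1]).
    ·  L  B  T  H  H  Q
 ·  0  0  0  0  0  0  0
 J  0  0  0  0  0  0  0
 B  0  0  1  1  1  1  1
 H  0  0  1  1  2  2  2
 H  0  0  1  1  2  3  3
 Q  0  0  1  1  2  3  4
 T  0  0  1  2  2  3  4
dp[6][6] = 4. One LCS (by backtracking along matches): BHHQ.

4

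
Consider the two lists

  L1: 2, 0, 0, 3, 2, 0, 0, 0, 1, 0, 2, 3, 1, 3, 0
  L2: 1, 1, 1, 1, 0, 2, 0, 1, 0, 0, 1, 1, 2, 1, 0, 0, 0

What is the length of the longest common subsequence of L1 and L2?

9

Pick 0 (L1 #3, L2 #5), then 2 (L1 #5, L2 #6), then 0 (L1 #6, L2 #7), then 0 (L1 #7, L2 #9), then 0 (L1 #8, L2 #10), then 1 (L1 #9, L2 #12), then 2 (L1 #11, L2 #13), then 1 (L1 #13, L2 #14), then 0 (L1 #15, L2 #17); all 9 values appear in both, in order. The LCS DP gives dp[15][17] = 9, so this is optimal.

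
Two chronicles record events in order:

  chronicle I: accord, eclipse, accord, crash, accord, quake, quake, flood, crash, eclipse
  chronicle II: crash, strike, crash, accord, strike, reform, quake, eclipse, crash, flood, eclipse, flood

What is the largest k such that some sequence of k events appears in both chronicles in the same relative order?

One common subsequence of length 5: accord (chronicle I #1, chronicle II #4), eclipse (chronicle I #2, chronicle II #8), crash (chronicle I #4, chronicle II #9), flood (chronicle I #8, chronicle II #10), eclipse (chronicle I #10, chronicle II #11). The LCS DP gives dp[10][12] = 5, so this is optimal.

5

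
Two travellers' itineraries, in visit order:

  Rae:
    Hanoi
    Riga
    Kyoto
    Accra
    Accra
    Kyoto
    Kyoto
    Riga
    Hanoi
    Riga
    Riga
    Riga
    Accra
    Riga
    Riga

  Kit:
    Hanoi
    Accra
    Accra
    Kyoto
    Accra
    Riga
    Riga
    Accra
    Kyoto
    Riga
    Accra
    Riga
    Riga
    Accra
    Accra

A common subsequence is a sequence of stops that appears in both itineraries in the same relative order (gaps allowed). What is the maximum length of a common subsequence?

Match Hanoi (Rae #1, Kit #1), then Accra (Rae #4, Kit #2), then Accra (Rae #5, Kit #3), then Kyoto (Rae #6, Kit #4), then Riga (Rae #8, Kit #6), then Riga (Rae #10, Kit #7), then Riga (Rae #12, Kit #10), then Accra (Rae #13, Kit #11), then Riga (Rae #14, Kit #12), then Riga (Rae #15, Kit #13) — 10 stops in the same relative order in both. Since dp[15][15] = 10, nothing longer is possible.

10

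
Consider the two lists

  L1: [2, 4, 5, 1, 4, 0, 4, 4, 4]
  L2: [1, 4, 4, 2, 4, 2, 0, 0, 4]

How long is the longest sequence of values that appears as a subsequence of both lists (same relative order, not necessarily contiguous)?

Let dp[i][j] be the LCS length of the first i values of L1 and the first j values of L2. dp[i][j] = dp[i-1][j-1]+1 when the i-th and j-th values match, else max(dp[i-1][j], dp[i][j-1]).
    ·  1  4  4  2  4  2  0  0  4
 ·  0  0  0  0  0  0  0  0  0  0
 2  0  0  0  0  1  1  1  1  1  1
 4  0  0  1  1  1  2  2  2  2  2
 5  0  0  1  1  1  2  2  2  2  2
 1  0  1  1  1  1  2  2  2  2  2
 4  0  1  2  2  2  2  2  2  2  3
 0  0  1  2  2  2  2  2  3  3  3
 4  0  1  2  3  3  3  3  3  3  4
 4  0  1  2  3  3  4  4  4  4  4
 4  0  1  2  3  3  4  4  4  4  5
dp[9][9] = 5. One LCS (by backtracking along matches): 1, 4, 4, 4, 4.

5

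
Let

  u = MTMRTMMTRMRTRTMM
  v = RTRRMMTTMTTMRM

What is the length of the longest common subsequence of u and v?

One common subsequence of length 10: T [2,2]; then R [4,4]; then M [6,5]; then M [7,6]; then T [8,8]; then M [10,9]; then T [12,10]; then T [14,11]; then M [15,12]; then M [16,14]. Since dp[16][14] = 10, nothing longer is possible.

10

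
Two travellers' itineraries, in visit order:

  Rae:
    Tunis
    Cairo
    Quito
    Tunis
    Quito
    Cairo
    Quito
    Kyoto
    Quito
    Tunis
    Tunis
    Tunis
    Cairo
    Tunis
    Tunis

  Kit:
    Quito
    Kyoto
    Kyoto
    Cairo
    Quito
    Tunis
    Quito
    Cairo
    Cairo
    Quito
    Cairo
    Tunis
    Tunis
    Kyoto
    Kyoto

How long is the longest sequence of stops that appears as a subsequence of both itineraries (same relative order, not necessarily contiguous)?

Match Cairo [2,4] → Quito [3,5] → Tunis [4,6] → Quito [5,7] → Cairo [6,9] → Quito [9,10] → Cairo [13,11] → Tunis [14,12] → Tunis [15,13] — 9 stops in the same relative order in both. dp[15][15] = 9 confirms this is the maximum.

9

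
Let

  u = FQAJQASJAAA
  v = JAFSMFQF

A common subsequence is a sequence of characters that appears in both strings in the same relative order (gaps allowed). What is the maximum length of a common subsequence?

3

Pick J (u #4, v #1), A (u #6, v #2), S (u #7, v #4); all 3 characters appear in both, in order, and the DP table's final entry dp[11][8] is also 3, so no common subsequence is longer.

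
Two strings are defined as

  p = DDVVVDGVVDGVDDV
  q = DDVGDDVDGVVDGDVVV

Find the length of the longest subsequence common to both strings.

Match D (p #1, q #1), then D (p #2, q #2), then V (p #3, q #3), then V (p #5, q #7), then D (p #6, q #8), then G (p #7, q #9), then V (p #8, q #10), then V (p #9, q #11), then D (p #10, q #12), then G (p #11, q #13), then V (p #12, q #16), then V (p #15, q #17) — 12 characters in the same relative order in both. Since dp[15][17] = 12, nothing longer is possible.

12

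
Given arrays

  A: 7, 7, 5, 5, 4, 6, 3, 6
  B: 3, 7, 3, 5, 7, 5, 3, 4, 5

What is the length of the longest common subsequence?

Pick 7 [1,2]; then 7 [2,5]; then 5 [3,6]; then 5 [4,9]; all 4 values appear in both, in order. Since dp[8][9] = 4, nothing longer is possible.

4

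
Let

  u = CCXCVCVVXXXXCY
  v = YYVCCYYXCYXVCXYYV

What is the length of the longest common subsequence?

8

Match C at u[1]=v[4], then C at u[2]=v[5], then X at u[3]=v[8], then C at u[4]=v[9], then V at u[5]=v[12], then C at u[6]=v[13], then X at u[9]=v[14], then Y at u[14]=v[16] — 8 characters in the same relative order in both, and the DP table's final entry dp[14][17] is also 8, so no common subsequence is longer.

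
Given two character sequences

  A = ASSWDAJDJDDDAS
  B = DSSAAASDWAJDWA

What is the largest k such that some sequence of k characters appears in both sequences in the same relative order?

One common subsequence of length 7: A [1,6], S [2,7], W [4,9], A [6,10], J [7,11], D [8,12], A [13,14]. Since dp[14][14] = 7, nothing longer is possible.

7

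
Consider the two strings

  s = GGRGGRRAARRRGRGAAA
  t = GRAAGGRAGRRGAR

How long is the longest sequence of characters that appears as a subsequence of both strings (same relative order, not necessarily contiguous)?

10

Pick G [2,1]; then R [3,2]; then G [4,5]; then G [5,6]; then R [7,7]; then A [8,8]; then R [11,10]; then R [12,11]; then G [13,12]; then R [14,14]; all 10 characters appear in both, in order. The LCS DP gives dp[18][14] = 10, so this is optimal.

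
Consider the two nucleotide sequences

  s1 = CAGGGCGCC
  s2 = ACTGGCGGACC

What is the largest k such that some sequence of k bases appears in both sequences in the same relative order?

Pick C [1,2], G [3,4], G [4,5], G [5,7], G [7,8], C [8,10], C [9,11]; all 7 bases appear in both, in order. Since dp[9][11] = 7, nothing longer is possible.

7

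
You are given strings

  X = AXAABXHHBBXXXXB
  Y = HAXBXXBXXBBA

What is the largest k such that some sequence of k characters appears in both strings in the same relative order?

8

One common subsequence of length 8: A (X #1, Y #2) → X (X #2, Y #3) → B (X #5, Y #4) → X (X #6, Y #6) → B (X #10, Y #7) → X (X #11, Y #8) → X (X #12, Y #9) → B (X #15, Y #11). Since dp[15][12] = 8, nothing longer is possible.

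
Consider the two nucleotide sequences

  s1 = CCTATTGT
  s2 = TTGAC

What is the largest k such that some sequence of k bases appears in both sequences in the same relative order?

3

Match T at s1[5]=s2[1], then T at s1[6]=s2[2], then G at s1[7]=s2[3] — 3 bases in the same relative order in both. dp[8][5] = 3 confirms this is the maximum.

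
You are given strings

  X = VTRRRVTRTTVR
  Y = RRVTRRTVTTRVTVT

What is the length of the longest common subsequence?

Taking V [1,3], T [2,4], R [3,5], R [4,6], V [6,8], T [7,10], R [8,11], T [9,13], T [10,15] gives a common subsequence of length 9. The LCS DP gives dp[12][15] = 9, so this is optimal.

9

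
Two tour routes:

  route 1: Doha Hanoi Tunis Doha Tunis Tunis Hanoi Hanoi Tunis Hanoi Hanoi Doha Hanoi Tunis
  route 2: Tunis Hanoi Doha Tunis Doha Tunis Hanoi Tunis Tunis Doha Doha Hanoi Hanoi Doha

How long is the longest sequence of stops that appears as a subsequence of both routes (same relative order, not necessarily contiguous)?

9

One common subsequence of length 9: Doha [1,3], Tunis [3,4], Doha [4,5], Tunis [5,6], Tunis [6,8], Tunis [9,9], Hanoi [10,12], Hanoi [11,13], Doha [12,14]. Since dp[14][14] = 9, nothing longer is possible.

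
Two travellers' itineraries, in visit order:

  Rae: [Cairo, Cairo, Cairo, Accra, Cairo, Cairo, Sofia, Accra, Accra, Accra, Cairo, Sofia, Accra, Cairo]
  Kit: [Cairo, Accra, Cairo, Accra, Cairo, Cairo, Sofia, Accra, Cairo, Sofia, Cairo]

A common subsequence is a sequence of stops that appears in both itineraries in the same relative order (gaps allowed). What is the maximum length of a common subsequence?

10

Match Cairo at Rae[1]=Kit[1] → Cairo at Rae[3]=Kit[3] → Accra at Rae[4]=Kit[4] → Cairo at Rae[5]=Kit[5] → Cairo at Rae[6]=Kit[6] → Sofia at Rae[7]=Kit[7] → Accra at Rae[10]=Kit[8] → Cairo at Rae[11]=Kit[9] → Sofia at Rae[12]=Kit[10] → Cairo at Rae[14]=Kit[11] — 10 stops in the same relative order in both. The LCS DP gives dp[14][11] = 10, so this is optimal.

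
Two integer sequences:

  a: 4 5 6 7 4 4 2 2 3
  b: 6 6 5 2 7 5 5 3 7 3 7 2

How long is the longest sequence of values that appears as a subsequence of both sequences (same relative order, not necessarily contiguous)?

3

Let dp[i][j] be the LCS length of the first i values of a and the first j values of b. dp[i][j] = dp[i-1][j-1]+1 when the i-th and j-th values match, else max(dp[i-1][j], dp[i][j-1]).
    ·  6  6  5  2  7  5  5  3  7  3  7  2
 ·  0  0  0  0  0  0  0  0  0  0  0  0  0
 4  0  0  0  0  0  0  0  0  0  0  0  0  0
 5  0  0  0  1  1  1  1  1  1  1  1  1  1
 6  0  1  1  1  1  1  1  1  1  1  1  1  1
 7  0  1  1  1  1  2  2  2  2  2  2  2  2
 4  0  1  1  1  1  2  2  2  2  2  2  2  2
 4  0  1  1  1  1  2  2  2  2  2  2  2  2
 2  0  1  1  1  2  2  2  2  2  2  2  2  3
 2  0  1  1  1  2  2  2  2  2  2  2  2  3
 3  0  1  1  1  2  2  2  2  3  3  3  3  3
dp[9][12] = 3. One LCS (by backtracking along matches): 5, 7, 2.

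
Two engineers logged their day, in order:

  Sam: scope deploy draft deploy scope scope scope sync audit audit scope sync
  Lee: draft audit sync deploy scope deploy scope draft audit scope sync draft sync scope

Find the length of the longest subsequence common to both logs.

7

One common subsequence of length 7: draft (Sam #3, Lee #1); then deploy (Sam #4, Lee #4); then scope (Sam #5, Lee #5); then scope (Sam #6, Lee #7); then scope (Sam #7, Lee #10); then sync (Sam #8, Lee #13); then scope (Sam #11, Lee #14). The LCS DP gives dp[12][14] = 7, so this is optimal.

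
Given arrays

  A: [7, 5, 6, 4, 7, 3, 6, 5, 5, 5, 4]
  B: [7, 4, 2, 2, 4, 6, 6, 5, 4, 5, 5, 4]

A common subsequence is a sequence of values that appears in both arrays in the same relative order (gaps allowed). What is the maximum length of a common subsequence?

Taking 7 (A #1, B #1); then 6 (A #3, B #6); then 6 (A #7, B #7); then 5 (A #8, B #8); then 5 (A #9, B #10); then 5 (A #10, B #11); then 4 (A #11, B #12) gives a common subsequence of length 7. dp[11][12] = 7 confirms this is the maximum.

7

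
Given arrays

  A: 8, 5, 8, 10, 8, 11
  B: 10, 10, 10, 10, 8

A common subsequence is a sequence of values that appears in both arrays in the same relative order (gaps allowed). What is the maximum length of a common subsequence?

Let dp[i][j] be the LCS length of the first i values of A and the first j values of B. dp[i][j] = dp[i-1][j-1]+1 when the i-th and j-th values match, else max(dp[i-1][j], dp[i][j-1]).
    · 10 10 10 10  8
 ·  0  0  0  0  0  0
 8  0  0  0  0  0  1
 5  0  0  0  0  0  1
 8  0  0  0  0  0  1
10  0  1  1  1  1  1
 8  0  1  1  1  1  2
11  0  1  1  1  1  2
dp[6][5] = 2. One LCS (by backtracking along matches): 10, 8.

2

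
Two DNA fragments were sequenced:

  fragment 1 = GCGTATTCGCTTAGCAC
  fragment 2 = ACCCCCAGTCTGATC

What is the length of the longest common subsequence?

8

Match C at fragment 1[2]=fragment 2[6], G at fragment 1[3]=fragment 2[8], T at fragment 1[7]=fragment 2[9], C at fragment 1[10]=fragment 2[10], T at fragment 1[12]=fragment 2[11], G at fragment 1[14]=fragment 2[12], A at fragment 1[16]=fragment 2[13], C at fragment 1[17]=fragment 2[15] — 8 bases in the same relative order in both, and the DP table's final entry dp[17][15] is also 8, so no common subsequence is longer.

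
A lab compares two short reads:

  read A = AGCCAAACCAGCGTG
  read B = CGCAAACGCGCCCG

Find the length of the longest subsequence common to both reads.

10

One common subsequence of length 10: G (read A #2, read B #2); then C (read A #4, read B #3); then A (read A #5, read B #4); then A (read A #6, read B #5); then A (read A #7, read B #6); then C (read A #8, read B #7); then C (read A #9, read B #9); then G (read A #11, read B #10); then C (read A #12, read B #13); then G (read A #15, read B #14), and the DP table's final entry dp[15][14] is also 10, so no common subsequence is longer.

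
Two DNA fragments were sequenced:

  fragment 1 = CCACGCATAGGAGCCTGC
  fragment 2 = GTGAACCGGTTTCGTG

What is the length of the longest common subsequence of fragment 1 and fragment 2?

8

Pick A (fragment 1 #3, fragment 2 #5); then C (fragment 1 #4, fragment 2 #6); then C (fragment 1 #6, fragment 2 #7); then G (fragment 1 #10, fragment 2 #8); then G (fragment 1 #11, fragment 2 #9); then G (fragment 1 #13, fragment 2 #14); then T (fragment 1 #16, fragment 2 #15); then G (fragment 1 #17, fragment 2 #16); all 8 bases appear in both, in order. Since dp[18][16] = 8, nothing longer is possible.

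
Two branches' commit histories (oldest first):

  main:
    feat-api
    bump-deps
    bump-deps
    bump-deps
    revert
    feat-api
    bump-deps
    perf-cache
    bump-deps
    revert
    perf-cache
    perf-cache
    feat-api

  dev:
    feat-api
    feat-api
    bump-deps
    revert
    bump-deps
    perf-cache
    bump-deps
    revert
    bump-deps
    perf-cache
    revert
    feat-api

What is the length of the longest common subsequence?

One common subsequence of length 9: feat-api [1,2]; then bump-deps [2,3]; then bump-deps [3,5]; then bump-deps [4,7]; then revert [5,8]; then bump-deps [7,9]; then perf-cache [8,10]; then revert [10,11]; then feat-api [13,12], and the DP table's final entry dp[13][12] is also 9, so no common subsequence is longer.

9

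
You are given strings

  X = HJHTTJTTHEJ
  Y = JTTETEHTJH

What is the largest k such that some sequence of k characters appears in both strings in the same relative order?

6

Pick J (X #2, Y #1); then T (X #4, Y #2); then T (X #5, Y #3); then T (X #7, Y #5); then T (X #8, Y #8); then H (X #9, Y #10); all 6 characters appear in both, in order, and the DP table's final entry dp[11][10] is also 6, so no common subsequence is longer.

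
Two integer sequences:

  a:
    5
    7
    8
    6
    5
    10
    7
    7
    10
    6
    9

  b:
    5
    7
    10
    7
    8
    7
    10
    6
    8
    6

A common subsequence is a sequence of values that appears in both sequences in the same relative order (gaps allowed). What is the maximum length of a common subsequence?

7

Let dp[i][j] be the LCS length of the first i values of a and the first j values of b. dp[i][j] = dp[i-1][j-1]+1 when the i-th and j-th values match, else max(dp[i-1][j], dp[i][j-1]).
    ·  5  7 10  7  8  7 10  6  8  6
 ·  0  0  0  0  0  0  0  0  0  0  0
 5  0  1  1  1  1  1  1  1  1  1  1
 7  0  1  2  2  2  2  2  2  2  2  2
 8  0  1  2  2  2  3  3  3  3  3  3
 6  0  1  2  2  2  3  3  3  4  4  4
 5  0  1  2  2  2  3  3  3  4  4  4
10  0  1  2  3  3  3  3  4  4  4  4
 7  0  1  2  3  4  4  4  4  4  4  4
 7  0  1  2  3  4  4  5  5  5  5  5
10  0  1  2  3  4  4  5  6  6  6  6
 6  0  1  2  3  4  4  5  6  7  7  7
 9  0  1  2  3  4  4  5  6  7  7  7
dp[11][10] = 7. One LCS (by backtracking along matches): 5, 7, 10, 7, 7, 10, 6.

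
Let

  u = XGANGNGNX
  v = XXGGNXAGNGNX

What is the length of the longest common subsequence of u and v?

8

Pick X (u #1, v #2) → G (u #2, v #4) → A (u #3, v #7) → G (u #5, v #8) → N (u #6, v #9) → G (u #7, v #10) → N (u #8, v #11) → X (u #9, v #12); all 8 characters appear in both, in order, and the DP table's final entry dp[9][12] is also 8, so no common subsequence is longer.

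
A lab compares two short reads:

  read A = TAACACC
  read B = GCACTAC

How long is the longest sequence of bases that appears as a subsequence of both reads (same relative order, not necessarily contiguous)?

One common subsequence of length 4: A at read A[3]=read B[3] → C at read A[4]=read B[4] → A at read A[5]=read B[6] → C at read A[7]=read B[7]. The LCS DP gives dp[7][7] = 4, so this is optimal.

4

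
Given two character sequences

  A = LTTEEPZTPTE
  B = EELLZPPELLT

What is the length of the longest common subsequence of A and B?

Pick E [4,1], E [5,2], P [6,6], P [9,7], T [10,11]; all 5 characters appear in both, in order, and the DP table's final entry dp[11][11] is also 5, so no common subsequence is longer.

5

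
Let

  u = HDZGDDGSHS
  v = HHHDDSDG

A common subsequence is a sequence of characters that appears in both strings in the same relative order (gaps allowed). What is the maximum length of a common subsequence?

5

Taking H at u[1]=v[3], then D at u[2]=v[4], then D at u[5]=v[5], then D at u[6]=v[7], then G at u[7]=v[8] gives a common subsequence of length 5, and the DP table's final entry dp[10][8] is also 5, so no common subsequence is longer.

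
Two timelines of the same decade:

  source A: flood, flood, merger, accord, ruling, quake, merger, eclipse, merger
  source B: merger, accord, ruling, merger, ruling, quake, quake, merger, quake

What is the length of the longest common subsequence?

5

One common subsequence of length 5: merger [3,1], accord [4,2], ruling [5,5], quake [6,7], merger [7,8]. The LCS DP gives dp[9][9] = 5, so this is optimal.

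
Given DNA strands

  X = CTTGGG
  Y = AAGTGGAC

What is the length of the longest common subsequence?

Match T at X[3]=Y[4], G at X[4]=Y[5], G at X[5]=Y[6] — 3 bases in the same relative order in both. The LCS DP gives dp[6][8] = 3, so this is optimal.

3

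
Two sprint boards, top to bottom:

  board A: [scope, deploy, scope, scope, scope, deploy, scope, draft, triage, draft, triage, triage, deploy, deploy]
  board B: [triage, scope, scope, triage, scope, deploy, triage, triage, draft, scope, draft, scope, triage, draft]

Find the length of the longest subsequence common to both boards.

8

One common subsequence of length 8: scope at board A[1]=board B[2]; then scope at board A[3]=board B[3]; then scope at board A[5]=board B[5]; then deploy at board A[6]=board B[6]; then scope at board A[7]=board B[10]; then draft at board A[8]=board B[11]; then triage at board A[9]=board B[13]; then draft at board A[10]=board B[14]. Since dp[14][14] = 8, nothing longer is possible.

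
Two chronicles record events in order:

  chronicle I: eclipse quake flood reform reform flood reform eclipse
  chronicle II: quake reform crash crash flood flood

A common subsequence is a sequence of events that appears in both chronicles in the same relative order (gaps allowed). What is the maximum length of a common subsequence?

Taking quake at chronicle I[2]=chronicle II[1] → flood at chronicle I[3]=chronicle II[5] → flood at chronicle I[6]=chronicle II[6] gives a common subsequence of length 3, and the DP table's final entry dp[8][6] is also 3, so no common subsequence is longer.

3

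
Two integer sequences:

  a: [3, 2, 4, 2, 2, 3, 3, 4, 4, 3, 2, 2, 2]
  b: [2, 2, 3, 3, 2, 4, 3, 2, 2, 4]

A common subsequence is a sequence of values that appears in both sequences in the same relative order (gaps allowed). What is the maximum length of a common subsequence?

Let dp[i][j] be the LCS length of the first i values of a and the first j values of b. dp[i][j] = dp[i-1][j-1]+1 when the i-th and j-th values match, else max(dp[i-1][j], dp[i][j-1]).
    ·  2  2  3  3  2  4  3  2  2  4
 ·  0  0  0  0  0  0  0  0  0  0  0
 3  0  0  0  1  1  1  1  1  1  1  1
 2  0  1  1  1  1  2  2  2  2  2  2
 4  0  1  1  1  1  2  3  3  3  3  3
 2  0  1  2  2  2  2  3  3  4  4  4
 2  0  1  2  2  2  3  3  3  4  5  5
 3  0  1  2  3  3  3  3  4  4  5  5
 3  0  1  2  3  4  4  4  4  4  5  5
 4  0  1  2  3  4  4  5  5  5  5  6
 4  0  1  2  3  4  4  5  5  5  5  6
 3  0  1  2  3  4  4  5  6  6  6  6
 2  0  1  2  3  4  5  5  6  7  7  7
 2  0  1  2  3  4  5  5  6  7  8  8
 2  0  1  2  3  4  5  5  6  7  8  8
dp[13][10] = 8. One LCS (by backtracking along matches): 2, 2, 3, 3, 4, 3, 2, 2.

8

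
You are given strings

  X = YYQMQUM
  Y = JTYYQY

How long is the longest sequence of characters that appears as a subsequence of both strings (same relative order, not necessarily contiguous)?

3

Match Y at X[1]=Y[3], Y at X[2]=Y[4], Q at X[3]=Y[5] — 3 characters in the same relative order in both, and the DP table's final entry dp[7][6] is also 3, so no common subsequence is longer.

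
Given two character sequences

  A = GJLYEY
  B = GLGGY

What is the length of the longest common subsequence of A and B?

3

Match G (A #1, B #1), L (A #3, B #2), Y (A #6, B #5) — 3 characters in the same relative order in both. Since dp[6][5] = 3, nothing longer is possible.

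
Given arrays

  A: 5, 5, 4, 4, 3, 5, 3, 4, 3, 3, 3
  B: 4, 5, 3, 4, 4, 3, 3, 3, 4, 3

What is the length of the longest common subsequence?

7

Let dp[i][j] be the LCS length of the first i values of A and the first j values of B. dp[i][j] = dp[i-1][j-1]+1 when the i-th and j-th values match, else max(dp[i-1][j], dp[i][j-1]).
    ·  4  5  3  4  4  3  3  3  4  3
 ·  0  0  0  0  0  0  0  0  0  0  0
 5  0  0  1  1  1  1  1  1  1  1  1
 5  0  0  1  1  1  1  1  1  1  1  1
 4  0  1  1  1  2  2  2  2  2  2  2
 4  0  1  1  1  2  3  3  3  3  3  3
 3  0  1  1  2  2  3  4  4  4  4  4
 5  0  1  2  2  2  3  4  4  4  4  4
 3  0  1  2  3  3  3  4  5  5  5  5
 4  0  1  2  3  4  4  4  5  5  6  6
 3  0  1  2  3  4  4  5  5  6  6  7
 3  0  1  2  3  4  4  5  6  6  6  7
 3  0  1  2  3  4  4  5  6  7  7  7
dp[11][10] = 7. One LCS (by backtracking along matches): 5, 4, 4, 3, 3, 4, 3.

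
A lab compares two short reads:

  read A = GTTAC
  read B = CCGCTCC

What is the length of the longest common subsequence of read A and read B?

Pick G (read A #1, read B #3); then T (read A #2, read B #5); then C (read A #5, read B #7); all 3 bases appear in both, in order. dp[5][7] = 3 confirms this is the maximum.

3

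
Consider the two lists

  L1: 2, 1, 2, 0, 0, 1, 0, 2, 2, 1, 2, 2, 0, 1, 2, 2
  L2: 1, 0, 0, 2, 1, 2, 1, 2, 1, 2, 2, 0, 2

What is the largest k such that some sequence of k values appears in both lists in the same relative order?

Pick 1 (L1 #2, L2 #1), then 0 (L1 #4, L2 #2), then 0 (L1 #5, L2 #3), then 1 (L1 #6, L2 #5), then 2 (L1 #8, L2 #6), then 2 (L1 #9, L2 #8), then 1 (L1 #10, L2 #9), then 2 (L1 #11, L2 #10), then 2 (L1 #12, L2 #11), then 0 (L1 #13, L2 #12), then 2 (L1 #16, L2 #13); all 11 values appear in both, in order. dp[16][13] = 11 confirms this is the maximum.

11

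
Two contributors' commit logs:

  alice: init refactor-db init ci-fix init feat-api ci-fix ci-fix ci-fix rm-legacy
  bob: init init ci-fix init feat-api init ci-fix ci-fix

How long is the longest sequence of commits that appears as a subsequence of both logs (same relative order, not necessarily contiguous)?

7

Taking init [1,1], then init [3,2], then ci-fix [4,3], then init [5,4], then feat-api [6,5], then ci-fix [8,7], then ci-fix [9,8] gives a common subsequence of length 7. The LCS DP gives dp[10][8] = 7, so this is optimal.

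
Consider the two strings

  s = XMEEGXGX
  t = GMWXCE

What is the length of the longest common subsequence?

2

Let dp[i][j] be the LCS length of the first i characters of s and the first j characters of t. dp[i][j] = dp[i-1][j-1]+1 when the i-th and j-th characters match, else max(dp[i-1][j], dp[i][j-1]).
    ·  G  M  W  X  C  E
 ·  0  0  0  0  0  0  0
 X  0  0  0  0  1  1  1
 M  0  0  1  1  1  1  1
 E  0  0  1  1  1  1  2
 E  0  0  1  1  1  1  2
 G  0  1  1  1  1  1  2
 X  0  1  1  1  2  2  2
 G  0  1  1  1  2  2  2
 X  0  1  1  1  2  2  2
dp[8][6] = 2. One LCS (by backtracking along matches): XE.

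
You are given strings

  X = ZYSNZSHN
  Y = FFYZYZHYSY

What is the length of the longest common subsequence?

Taking Z (X #1, Y #4) → Y (X #2, Y #5) → Z (X #5, Y #6) → S (X #6, Y #9) gives a common subsequence of length 4. dp[8][10] = 4 confirms this is the maximum.

4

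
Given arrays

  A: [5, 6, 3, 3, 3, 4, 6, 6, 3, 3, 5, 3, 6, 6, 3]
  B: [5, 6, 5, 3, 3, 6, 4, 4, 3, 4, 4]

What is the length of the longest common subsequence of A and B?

Taking 5 at A[1]=B[1], then 6 at A[2]=B[2], then 3 at A[3]=B[4], then 3 at A[4]=B[5], then 3 at A[5]=B[9], then 4 at A[6]=B[11] gives a common subsequence of length 6. Since dp[15][11] = 6, nothing longer is possible.

6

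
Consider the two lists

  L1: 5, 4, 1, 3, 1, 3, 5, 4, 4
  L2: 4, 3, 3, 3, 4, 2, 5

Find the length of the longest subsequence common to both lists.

4

Taking 4 [2,1], then 3 [4,3], then 3 [6,4], then 5 [7,7] gives a common subsequence of length 4. The LCS DP gives dp[9][7] = 4, so this is optimal.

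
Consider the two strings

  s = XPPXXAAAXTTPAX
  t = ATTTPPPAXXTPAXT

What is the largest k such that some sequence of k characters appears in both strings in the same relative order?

Pick P [2,6]; then P [3,7]; then X [5,9]; then X [9,10]; then T [11,11]; then P [12,12]; then A [13,13]; then X [14,14]; all 8 characters appear in both, in order. dp[14][15] = 8 confirms this is the maximum.

8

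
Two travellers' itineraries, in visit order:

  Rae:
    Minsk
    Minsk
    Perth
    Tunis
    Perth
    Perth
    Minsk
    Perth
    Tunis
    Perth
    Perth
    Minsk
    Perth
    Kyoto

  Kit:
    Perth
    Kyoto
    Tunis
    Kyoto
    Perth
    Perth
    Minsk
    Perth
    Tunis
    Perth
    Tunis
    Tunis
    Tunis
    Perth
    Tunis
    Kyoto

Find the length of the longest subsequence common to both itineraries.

10

Pick Perth at Rae[3]=Kit[1], then Tunis at Rae[4]=Kit[3], then Perth at Rae[5]=Kit[5], then Perth at Rae[6]=Kit[6], then Minsk at Rae[7]=Kit[7], then Perth at Rae[8]=Kit[8], then Tunis at Rae[9]=Kit[9], then Perth at Rae[10]=Kit[10], then Perth at Rae[11]=Kit[14], then Kyoto at Rae[14]=Kit[16]; all 10 stops appear in both, in order, and the DP table's final entry dp[14][16] is also 10, so no common subsequence is longer.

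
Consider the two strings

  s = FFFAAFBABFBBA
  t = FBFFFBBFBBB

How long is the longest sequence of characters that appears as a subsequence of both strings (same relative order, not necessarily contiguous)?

9

One common subsequence of length 9: F (s #1, t #1) → F (s #2, t #3) → F (s #3, t #4) → F (s #6, t #5) → B (s #7, t #6) → B (s #9, t #7) → F (s #10, t #8) → B (s #11, t #10) → B (s #12, t #11). The LCS DP gives dp[13][11] = 9, so this is optimal.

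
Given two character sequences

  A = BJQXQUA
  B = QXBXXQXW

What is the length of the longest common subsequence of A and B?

3

Let dp[i][j] be the LCS length of the first i characters of A and the first j characters of B. dp[i][j] = dp[i-1][j-1]+1 when the i-th and j-th characters match, else max(dp[i-1][j], dp[i][j-1]).
    ·  Q  X  B  X  X  Q  X  W
 ·  0  0  0  0  0  0  0  0  0
 B  0  0  0  1  1  1  1  1  1
 J  0  0  0  1  1  1  1  1  1
 Q  0  1  1  1  1  1  2  2  2
 X  0  1  2  2  2  2  2  3  3
 Q  0  1  2  2  2  2  3  3  3
 U  0  1  2  2  2  2  3  3  3
 A  0  1  2  2  2  2  3  3  3
dp[7][8] = 3. One LCS (by backtracking along matches): BQX.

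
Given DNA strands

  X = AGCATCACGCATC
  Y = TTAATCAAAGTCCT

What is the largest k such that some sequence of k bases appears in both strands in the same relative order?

Match A (X #1, Y #3), A (X #4, Y #4), T (X #5, Y #5), C (X #6, Y #6), A (X #7, Y #9), C (X #8, Y #12), C (X #10, Y #13), T (X #12, Y #14) — 8 bases in the same relative order in both. dp[13][14] = 8 confirms this is the maximum.

8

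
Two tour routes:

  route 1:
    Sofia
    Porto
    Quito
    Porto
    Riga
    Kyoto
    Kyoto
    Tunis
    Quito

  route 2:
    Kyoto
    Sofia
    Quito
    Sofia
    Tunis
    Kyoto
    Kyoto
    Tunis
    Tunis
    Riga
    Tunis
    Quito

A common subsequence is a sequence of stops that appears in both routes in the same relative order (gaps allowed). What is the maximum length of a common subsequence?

Taking Sofia at route 1[1]=route 2[2] → Quito at route 1[3]=route 2[3] → Kyoto at route 1[6]=route 2[6] → Kyoto at route 1[7]=route 2[7] → Tunis at route 1[8]=route 2[11] → Quito at route 1[9]=route 2[12] gives a common subsequence of length 6. Since dp[9][12] = 6, nothing longer is possible.

6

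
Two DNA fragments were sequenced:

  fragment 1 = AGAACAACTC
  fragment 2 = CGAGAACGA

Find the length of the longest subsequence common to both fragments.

6

Let dp[i][j] be the LCS length of the first i bases of fragment 1 and the first j bases of fragment 2. dp[i][j] = dp[i-1][j-1]+1 when the i-th and j-th bases match, else max(dp[i-1][j], dp[i][j-1]).
    ·  C  G  A  G  A  A  C  G  A
 ·  0  0  0  0  0  0  0  0  0  0
 A  0  0  0  1  1  1  1  1  1  1
 G  0  0  1  1  2  2  2  2  2  2
 A  0  0  1  2  2  3  3  3  3  3
 A  0  0  1  2  2  3  4  4  4  4
 C  0  1  1  2  2  3  4  5  5  5
 A  0  1  1  2  2  3  4  5  5  6
 A  0  1  1  2  2  3  4  5  5  6
 C  0  1  1  2  2  3  4  5  5  6
 T  0  1  1  2  2  3  4  5  5  6
 C  0  1  1  2  2  3  4  5  5  6
dp[10][9] = 6. One LCS (by backtracking along matches): AGAACA.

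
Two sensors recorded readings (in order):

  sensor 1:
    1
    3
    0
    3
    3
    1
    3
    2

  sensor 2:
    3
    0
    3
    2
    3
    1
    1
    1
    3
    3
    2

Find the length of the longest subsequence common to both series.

Let dp[i][j] be the LCS length of the first i values of sensor 1 and the first j values of sensor 2. dp[i][j] = dp[i-1][j-1]+1 when the i-th and j-th values match, else max(dp[i-1][j], dp[i][j-1]).
    ·  3  0  3  2  3  1  1  1  3  3  2
 ·  0  0  0  0  0  0  0  0  0  0  0  0
 1  0  0  0  0  0  0  1  1  1  1  1  1
 3  0  1  1  1  1  1  1  1  1  2  2  2
 0  0  1  2  2  2  2  2  2  2  2  2  2
 3  0  1  2  3  3  3  3  3  3  3  3  3
 3  0  1  2  3  3  4  4  4  4  4  4  4
 1  0  1  2  3  3  4  5  5  5  5  5  5
 3  0  1  2  3  3  4  5  5  5  6  6  6
 2  0  1  2  3  4  4  5  5  5  6  6  7
dp[8][11] = 7. One LCS (by backtracking along matches): 3, 0, 3, 3, 1, 3, 2.

7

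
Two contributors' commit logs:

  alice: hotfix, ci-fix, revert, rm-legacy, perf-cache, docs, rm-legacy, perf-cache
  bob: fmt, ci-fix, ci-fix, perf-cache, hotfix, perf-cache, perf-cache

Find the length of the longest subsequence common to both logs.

3

Taking hotfix (alice #1, bob #5) → perf-cache (alice #5, bob #6) → perf-cache (alice #8, bob #7) gives a common subsequence of length 3. The LCS DP gives dp[8][7] = 3, so this is optimal.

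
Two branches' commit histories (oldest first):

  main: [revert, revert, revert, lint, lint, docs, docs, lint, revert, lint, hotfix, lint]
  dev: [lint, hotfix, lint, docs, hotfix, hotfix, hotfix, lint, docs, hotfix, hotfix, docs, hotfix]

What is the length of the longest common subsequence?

Taking lint (main #4, dev #3), then lint (main #5, dev #8), then docs (main #6, dev #9), then docs (main #7, dev #12), then hotfix (main #11, dev #13) gives a common subsequence of length 5. dp[12][13] = 5 confirms this is the maximum.

5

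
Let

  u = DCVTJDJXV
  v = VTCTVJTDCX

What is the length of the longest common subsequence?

5

Let dp[i][j] be the LCS length of the first i characters of u and the first j characters of v. dp[i][j] = dp[i-1][j-1]+1 when the i-th and j-th characters match, else max(dp[i-1][j], dp[i][j-1]).
    ·  V  T  C  T  V  J  T  D  C  X
 ·  0  0  0  0  0  0  0  0  0  0  0
 D  0  0  0  0  0  0  0  0  1  1  1
 C  0  0  0  1  1  1  1  1  1  2  2
 V  0  1  1  1  1  2  2  2  2  2  2
 T  0  1  2  2  2  2  2  3  3  3  3
 J  0  1  2  2  2  2  3  3  3  3  3
 D  0  1  2  2  2  2  3  3  4  4  4
 J  0  1  2  2  2  2  3  3  4  4  4
 X  0  1  2  2  2  2  3  3  4  4  5
 V  0  1  2  2  2  3  3  3  4  4  5
dp[9][10] = 5. One LCS (by backtracking along matches): CVTDX.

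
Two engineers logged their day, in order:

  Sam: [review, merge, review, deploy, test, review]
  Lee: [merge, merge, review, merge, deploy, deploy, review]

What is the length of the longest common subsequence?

4

Pick review [1,3], merge [2,4], deploy [4,6], review [6,7]; all 4 tasks appear in both, in order, and the DP table's final entry dp[6][7] is also 4, so no common subsequence is longer.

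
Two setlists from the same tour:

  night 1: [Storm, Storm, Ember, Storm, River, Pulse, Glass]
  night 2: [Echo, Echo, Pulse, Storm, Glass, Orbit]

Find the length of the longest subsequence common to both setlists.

2

Match Storm at night 1[4]=night 2[4]; then Glass at night 1[7]=night 2[5] — 2 songs in the same relative order in both, and the DP table's final entry dp[7][6] is also 2, so no common subsequence is longer.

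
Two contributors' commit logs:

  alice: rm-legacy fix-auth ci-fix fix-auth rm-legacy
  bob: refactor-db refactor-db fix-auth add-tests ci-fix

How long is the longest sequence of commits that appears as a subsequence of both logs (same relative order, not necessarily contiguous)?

2

Match fix-auth [2,3]; then ci-fix [3,5] — 2 commits in the same relative order in both. The LCS DP gives dp[5][5] = 2, so this is optimal.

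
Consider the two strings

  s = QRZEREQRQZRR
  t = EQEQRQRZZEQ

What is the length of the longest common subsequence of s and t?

6

Let dp[i][j] be the LCS length of the first i characters of s and the first j characters of t. dp[i][j] = dp[i-1][j-1]+1 when the i-th and j-th characters match, else max(dp[i-1][j], dp[i][j-1]).
    ·  E  Q  E  Q  R  Q  R  Z  Z  E  Q
 ·  0  0  0  0  0  0  0  0  0  0  0  0
 Q  0  0  1  1  1  1  1  1  1  1  1  1
 R  0  0  1  1  1  2  2  2  2  2  2  2
 Z  0  0  1  1  1  2  2  2  3  3  3  3
 E  0  1  1  2  2  2  2  2  3  3  4  4
 R  0  1  1  2  2  3  3  3  3  3  4  4
 E  0  1  1  2  2  3  3  3  3  3  4  4
 Q  0  1  2  2  3  3  4  4  4  4  4  5
 R  0  1  2  2  3  4  4  5  5  5  5  5
 Q  0  1  2  2  3  4  5  5  5  5  5  6
 Z  0  1  2  2  3  4  5  5  6  6  6  6
 R  0  1  2  2  3  4  5  6  6  6  6  6
 R  0  1  2  2  3  4  5  6  6  6  6  6
dp[12][11] = 6. One LCS (by backtracking along matches): QERQRQ.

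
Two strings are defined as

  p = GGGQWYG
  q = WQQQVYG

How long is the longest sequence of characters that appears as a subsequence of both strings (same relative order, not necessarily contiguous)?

One common subsequence of length 3: Q (p #4, q #4) → Y (p #6, q #6) → G (p #7, q #7). dp[7][7] = 3 confirms this is the maximum.

3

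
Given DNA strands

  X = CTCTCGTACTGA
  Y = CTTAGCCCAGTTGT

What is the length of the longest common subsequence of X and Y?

Taking C at X[1]=Y[1] → T at X[2]=Y[3] → C at X[3]=Y[7] → C at X[5]=Y[8] → G at X[6]=Y[10] → T at X[7]=Y[11] → T at X[10]=Y[12] → G at X[11]=Y[13] gives a common subsequence of length 8. Since dp[12][14] = 8, nothing longer is possible.

8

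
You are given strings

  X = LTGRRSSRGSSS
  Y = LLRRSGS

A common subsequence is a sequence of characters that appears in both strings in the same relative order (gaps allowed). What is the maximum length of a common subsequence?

6

One common subsequence of length 6: L (X #1, Y #2) → R (X #4, Y #3) → R (X #5, Y #4) → S (X #7, Y #5) → G (X #9, Y #6) → S (X #12, Y #7). Since dp[12][7] = 6, nothing longer is possible.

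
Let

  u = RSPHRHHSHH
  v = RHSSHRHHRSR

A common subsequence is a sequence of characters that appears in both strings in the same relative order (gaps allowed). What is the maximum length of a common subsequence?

7

Pick R (u #1, v #1) → S (u #2, v #4) → H (u #4, v #5) → R (u #5, v #6) → H (u #6, v #7) → H (u #7, v #8) → S (u #8, v #10); all 7 characters appear in both, in order. The LCS DP gives dp[10][11] = 7, so this is optimal.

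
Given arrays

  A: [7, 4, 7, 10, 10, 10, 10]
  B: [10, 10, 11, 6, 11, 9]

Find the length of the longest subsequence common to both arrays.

2

Let dp[i][j] be the LCS length of the first i values of A and the first j values of B. dp[i][j] = dp[i-1][j-1]+1 when the i-th and j-th values match, else max(dp[i-1][j], dp[i][j-1]).
    · 10 10 11  6 11  9
 ·  0  0  0  0  0  0  0
 7  0  0  0  0  0  0  0
 4  0  0  0  0  0  0  0
 7  0  0  0  0  0  0  0
10  0  1  1  1  1  1  1
10  0  1  2  2  2  2  2
10  0  1  2  2  2  2  2
10  0  1  2  2  2  2  2
dp[7][6] = 2. One LCS (by backtracking along matches): 10, 10.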